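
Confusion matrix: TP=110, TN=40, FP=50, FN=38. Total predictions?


Total = TP + TN + FP + FN
= 110 + 40 + 50 + 38
= 238
(Predicted positive: 160, predicted negative: 78)

238


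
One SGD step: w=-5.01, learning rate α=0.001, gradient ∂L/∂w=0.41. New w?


w_new = w - α·∇
= -5.01 - 0.001·0.41
= -5.01 - 0.00041
= -5.01041

-5.01041


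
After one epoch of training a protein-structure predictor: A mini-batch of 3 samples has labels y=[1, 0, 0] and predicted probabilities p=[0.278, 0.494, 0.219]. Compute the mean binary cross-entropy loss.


L[0] = -ln(0.278) = 1.2801
L[1] = -ln(1-0.494) = -ln(0.506) = 0.6812
L[2] = -ln(1-0.219) = -ln(0.781) = 0.2472
mean = (1.2801 + 0.6812 + 0.2472)/3 = 0.7362

0.7362


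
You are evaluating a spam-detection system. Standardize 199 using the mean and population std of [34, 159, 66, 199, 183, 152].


μ = 132.1667, σ = 60.7986
z = (199 - 132.1667)/60.7986 = 1.0993

1.0993


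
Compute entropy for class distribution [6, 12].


Probabilities: [6/18, 12/18] ≈ [0.3333, 0.6667]
H = -((6/18)·log₂(6/18) + (12/18)·log₂(12/18))
  = 0.9183 bits

0.9183 bits


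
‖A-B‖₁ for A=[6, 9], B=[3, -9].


d = |6-3| + |9+ 9|
  = 3 + 18
  = 21

21


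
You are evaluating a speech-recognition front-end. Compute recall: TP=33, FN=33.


Recall = TP/(TP+FN)
= 33/(33+33)
= 33/66 = 50.0%

50.0%


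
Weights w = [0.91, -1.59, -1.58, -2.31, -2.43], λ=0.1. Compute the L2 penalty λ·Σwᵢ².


‖w‖₂² = (0.91)² + (-1.59)² + (-1.58)² + (-2.31)² + (-2.43)²
     = 0.8281 + 2.5281 + 2.4964 + 5.3361 + 5.9049
     = 17.0936
λ·‖w‖₂² = 0.1·17.0936 = 1.70936

1.70936


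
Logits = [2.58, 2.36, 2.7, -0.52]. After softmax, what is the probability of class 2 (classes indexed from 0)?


Exponentials: e^2.58=13.1971, e^2.36=10.591, e^2.7=14.8797, e^-0.52=0.5945
Sum = 39.2623
Softmax = [0.3361, 0.2697, 0.379, 0.0151]
p[2] = 14.8797/39.2623 = 0.379

0.379


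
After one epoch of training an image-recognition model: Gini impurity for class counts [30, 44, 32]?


Probabilities: [30/106, 44/106, 32/106] ≈ [0.283, 0.4151, 0.3019]
Σpᵢ² = (900 + 1936 + 1024)/106² = 3860/11236
Gini = 1 - Σpᵢ² = 1 - 3860/11236 = 0.6565

0.6565


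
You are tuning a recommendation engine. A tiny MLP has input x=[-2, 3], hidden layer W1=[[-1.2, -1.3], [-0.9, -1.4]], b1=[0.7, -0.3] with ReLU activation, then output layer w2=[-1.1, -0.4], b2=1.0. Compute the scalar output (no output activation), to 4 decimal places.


z1[0] = (-1.2)·(-2) + (-1.3)·(3) + 0.7 = -0.8
z1[1] = (-0.9)·(-2) + (-1.4)·(3) - 0.3 = -2.7
h = ReLU(z1) = [0.0, 0.0]
output = (-1.1)·(0.0) + (-0.4)·(0.0) + 1.0 = 1.0

1.0


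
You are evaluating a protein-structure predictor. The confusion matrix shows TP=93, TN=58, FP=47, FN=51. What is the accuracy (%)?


Accuracy = (TP+TN)/(TP+TN+FP+FN)
= (93+58)/(249)
= 151/249 = 60.64%

60.64%


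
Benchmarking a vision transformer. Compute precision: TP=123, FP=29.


Precision = TP/(TP+FP)
= 123/(123+29)
= 123/152 = 80.92%

80.92%


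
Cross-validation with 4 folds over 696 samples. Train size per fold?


Fold size = 696/4 = 174
Training per fold = 696 - 174 = 522

522


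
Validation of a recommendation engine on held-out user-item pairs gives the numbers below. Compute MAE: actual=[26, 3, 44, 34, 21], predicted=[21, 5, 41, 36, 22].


Absolute errors: |26-21|=5, |3-5|=2, |44-41|=3, |34-36|=2, |21-22|=1
Sum = 13
MAE = 13/5 = 13/5

13/5


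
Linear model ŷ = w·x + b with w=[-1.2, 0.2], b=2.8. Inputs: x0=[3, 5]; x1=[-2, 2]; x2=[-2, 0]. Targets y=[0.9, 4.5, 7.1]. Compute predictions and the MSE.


ŷ0 = (-1.2)·(3) + (0.2)·(5) + 2.8 = 0.2
ŷ1 = (-1.2)·(-2) + (0.2)·(2) + 2.8 = 5.6
ŷ2 = (-1.2)·(-2) + (0.2)·(0) + 2.8 = 5.2
errors² = [0.49, 1.21, 3.61]
MSE = 5.3100/3 = 1.77

1.77


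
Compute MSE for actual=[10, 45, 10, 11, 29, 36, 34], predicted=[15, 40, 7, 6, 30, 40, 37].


Squared errors: (10-15)²=25, (45-40)²=25, (10-7)²=9, (11-6)²=25, (29-30)²=1, (36-40)²=16, (34-37)²=9
Sum = 110
MSE = 110/7 = 110/7

110/7


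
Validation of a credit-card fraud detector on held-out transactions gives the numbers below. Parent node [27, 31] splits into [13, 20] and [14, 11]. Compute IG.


Parent = [27, 31], H_parent = 0.9966
H_left = 0.9673 (n=33), H_right = 0.9896 (n=25)
H_children = (33/58)·0.9673 + (25/58)·0.9896 = 0.9769
IG = 0.9966 - 0.9769 = 0.0197

0.0197


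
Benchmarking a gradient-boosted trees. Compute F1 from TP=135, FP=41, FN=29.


Precision = 135/176 = 0.767
Recall = 135/164 = 0.8232
F1 = 2·P·R/(P+R) = 2·TP/(2·TP+FP+FN) = 270/(270+41+29) = 270/340 = 0.7941

0.7941


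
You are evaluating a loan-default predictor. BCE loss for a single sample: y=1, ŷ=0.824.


BCE = -[y·ln(p) + (1-y)·ln(1-p)]
= -1·ln(0.824) - 0
= -ln(0.824) = 0.1936

0.1936


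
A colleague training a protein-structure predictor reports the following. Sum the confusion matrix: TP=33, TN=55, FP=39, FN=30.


Total = TP + TN + FP + FN
= 33 + 55 + 39 + 30
= 157
(Predicted positive: 72, predicted negative: 85)

157


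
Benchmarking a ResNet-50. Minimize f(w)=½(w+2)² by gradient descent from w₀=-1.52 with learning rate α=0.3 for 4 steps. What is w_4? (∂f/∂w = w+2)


step 1: grad = -1.52+2 = 0.48; w = -1.52 - 0.3·(0.48) = -1.664
step 2: grad = -1.664+2 = 0.336; w = -1.664 - 0.3·(0.336) = -1.7648
step 3: grad = -1.7648+2 = 0.2352; w = -1.7648 - 0.3·(0.2352) = -1.83536
step 4: grad = -1.83536+2 = 0.16464; w = -1.83536 - 0.3·(0.16464) = -1.884752

-1.884752


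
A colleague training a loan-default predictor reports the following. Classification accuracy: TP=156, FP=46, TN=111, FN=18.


Accuracy = (TP+TN)/(TP+TN+FP+FN)
= (156+111)/(331)
= 267/331 = 80.66%

80.66%


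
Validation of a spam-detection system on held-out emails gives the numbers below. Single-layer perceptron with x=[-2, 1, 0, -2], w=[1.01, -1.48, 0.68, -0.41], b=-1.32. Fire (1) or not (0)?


z = (-2)·(1.01) + (1)·(-1.48) + (0)·(0.68) + (-2)·(-0.41) - 1.32
  = -4.0
step(z) = 0 (z<0)

0


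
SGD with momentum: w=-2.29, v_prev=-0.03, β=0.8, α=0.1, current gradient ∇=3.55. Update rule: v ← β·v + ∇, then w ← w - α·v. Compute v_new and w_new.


v_new = 0.8·-0.03 + 3.55 = -0.024 + 3.55 = 3.526
w_new = -2.29 - 0.1·3.526 = -2.29 - 0.3526 = -2.6426

v_new=3.526, w_new=-2.6426


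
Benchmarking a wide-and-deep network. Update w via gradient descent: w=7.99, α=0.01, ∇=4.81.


w_new = w - α·∇
= 7.99 - 0.01·4.81
= 7.99 - 0.0481
= 7.9419

7.9419


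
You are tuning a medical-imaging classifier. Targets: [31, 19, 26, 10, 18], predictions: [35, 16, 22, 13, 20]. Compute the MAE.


Absolute errors: |31-35|=4, |19-16|=3, |26-22|=4, |10-13|=3, |18-20|=2
Sum = 16
MAE = 16/5 = 16/5

16/5


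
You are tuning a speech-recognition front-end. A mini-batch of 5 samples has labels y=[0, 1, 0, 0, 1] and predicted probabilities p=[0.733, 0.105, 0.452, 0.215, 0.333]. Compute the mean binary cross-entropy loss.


L[0] = -ln(1-0.733) = -ln(0.267) = 1.3205
L[1] = -ln(0.105) = 2.2538
L[2] = -ln(1-0.452) = -ln(0.548) = 0.6015
L[3] = -ln(1-0.215) = -ln(0.785) = 0.2421
L[4] = -ln(0.333) = 1.0996
mean = (1.3205 + 2.2538 + 0.6015 + 0.2421 + 1.0996)/5 = 1.1035

1.1035


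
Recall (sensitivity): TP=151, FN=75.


Recall = TP/(TP+FN)
= 151/(151+75)
= 151/226 = 66.81%

66.81%


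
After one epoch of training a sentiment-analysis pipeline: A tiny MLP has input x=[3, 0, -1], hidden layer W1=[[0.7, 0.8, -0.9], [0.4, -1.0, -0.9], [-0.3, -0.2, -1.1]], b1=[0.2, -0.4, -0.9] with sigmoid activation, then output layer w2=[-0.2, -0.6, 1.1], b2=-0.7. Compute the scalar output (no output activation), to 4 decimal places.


z1[0] = (0.7)·(3) + (0.8)·(0) + (-0.9)·(-1) + 0.2 = 3.2
z1[1] = (0.4)·(3) + (-1.0)·(0) + (-0.9)·(-1) - 0.4 = 1.7
z1[2] = (-0.3)·(3) + (-0.2)·(0) + (-1.1)·(-1) - 0.9 = -0.7
h = sigmoid(z1) = [0.9608, 0.8455, 0.3318]
output = (-0.2)·(0.9608) + (-0.6)·(0.8455) + (1.1)·(0.3318) - 0.7 = -1.0345

-1.0345


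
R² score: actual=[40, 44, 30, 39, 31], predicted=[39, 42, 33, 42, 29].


ȳ = 36.8
SS_res = Σ(y-ŷ)² = 27
SS_tot = Σ(y-ȳ)² = 146.8
R² = 1 - SS_res/SS_tot = 1 - 0.1839 = 0.8161

0.8161


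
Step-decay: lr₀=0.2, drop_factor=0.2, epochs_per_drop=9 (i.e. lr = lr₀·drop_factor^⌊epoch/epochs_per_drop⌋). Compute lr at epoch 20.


n_drops = ⌊20/9⌋ = 2
lr = 0.2·0.2^2 = 0.2·0.04 = 0.008

0.008


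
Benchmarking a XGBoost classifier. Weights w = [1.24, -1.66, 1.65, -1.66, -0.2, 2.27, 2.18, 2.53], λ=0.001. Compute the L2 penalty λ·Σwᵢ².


‖w‖₂² = (1.24)² + (-1.66)² + (1.65)² + (-1.66)² + (-0.2)² + (2.27)² + (2.18)² + (2.53)²
     = 1.5376 + 2.7556 + 2.7225 + 2.7556 + 0.04 + 5.1529 + 4.7524 + 6.4009
     = 26.1175
λ·‖w‖₂² = 0.001·26.1175 = 0.026118

0.026118


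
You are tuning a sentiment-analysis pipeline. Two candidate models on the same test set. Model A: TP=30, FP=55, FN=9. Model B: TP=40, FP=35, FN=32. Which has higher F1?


Model A: P=30/85=0.3529, R=30/39=0.7692, F1=2PR/(P+R)=2TP/(2TP+FP+FN)=60/124=0.4839
Model B: P=40/75=0.5333, R=40/72=0.5556, F1=2PR/(P+R)=2TP/(2TP+FP+FN)=80/147=0.5442
0.4839 < 0.5442 → Model B

Model B


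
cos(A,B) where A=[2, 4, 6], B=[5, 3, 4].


A·B = 2·5 + 4·3 + 6·4 = 46
‖A‖ = √56 = 7.4833, ‖B‖ = √50 = 7.0711
cos = 46/(√56·√50) = 46/√2800 = 0.8693

0.8693


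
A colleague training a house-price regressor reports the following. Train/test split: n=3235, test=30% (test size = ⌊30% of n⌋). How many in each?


Test = ⌊3235·30/100⌋ = 970
Train = 3235 - 970 = 2265

Train: 2265, Test: 970


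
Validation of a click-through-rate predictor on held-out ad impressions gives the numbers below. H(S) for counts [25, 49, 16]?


Probabilities: [25/90, 49/90, 16/90] ≈ [0.2778, 0.5444, 0.1778]
H = -((25/90)·log₂(25/90) + (49/90)·log₂(49/90) + (16/90)·log₂(16/90))
  = 1.4339 bits

1.4339 bits


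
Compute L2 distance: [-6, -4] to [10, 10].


d = √((-6-10)² + (-4-10)²)
  = √(256 + 196)
  = √452 = 21.2603

21.2603


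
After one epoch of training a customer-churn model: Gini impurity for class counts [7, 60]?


Probabilities: [7/67, 60/67] ≈ [0.1045, 0.8955]
Σpᵢ² = (49 + 3600)/67² = 3649/4489
Gini = 1 - Σpᵢ² = 1 - 3649/4489 = 0.1871

0.1871


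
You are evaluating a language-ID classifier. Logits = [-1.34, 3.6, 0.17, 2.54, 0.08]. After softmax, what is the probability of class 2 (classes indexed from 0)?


Exponentials: e^-1.34=0.2618, e^3.6=36.5982, e^0.17=1.1853, e^2.54=12.6797, e^0.08=1.0833
Sum = 51.8083
Softmax = [0.0051, 0.7064, 0.0229, 0.2447, 0.0209]
p[2] = 1.1853/51.8083 = 0.0229

0.0229


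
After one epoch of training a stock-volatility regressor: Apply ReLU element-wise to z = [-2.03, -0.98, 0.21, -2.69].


ReLU(-2.03) = max(0, -2.03) = 0.0
ReLU(-0.98) = max(0, -0.98) = 0.0
ReLU(0.21) = max(0, 0.21) = 0.21
ReLU(-2.69) = max(0, -2.69) = 0.0
result = [0.0, 0.0, 0.21, 0.0]

[0.0, 0.0, 0.21, 0.0]


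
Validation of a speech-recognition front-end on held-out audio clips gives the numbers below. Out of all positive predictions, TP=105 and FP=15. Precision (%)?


Precision = TP/(TP+FP)
= 105/(105+15)
= 105/120 = 87.5%

87.5%


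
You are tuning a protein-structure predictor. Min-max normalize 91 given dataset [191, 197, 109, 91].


min=91, max=197
(91-91)/(197-91) = 0/106 = 0.0

0.0


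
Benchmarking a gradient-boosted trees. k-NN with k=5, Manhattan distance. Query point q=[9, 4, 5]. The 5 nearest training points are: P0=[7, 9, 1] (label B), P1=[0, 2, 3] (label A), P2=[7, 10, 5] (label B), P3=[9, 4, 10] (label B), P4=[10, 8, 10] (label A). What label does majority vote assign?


d(q,P0) = 11  (label B)
d(q,P1) = 13  (label A)
d(q,P2) = 8  (label B)
d(q,P3) = 5  (label B)
d(q,P4) = 10  (label A)
Votes: A=2, B=3
Majority → B

B


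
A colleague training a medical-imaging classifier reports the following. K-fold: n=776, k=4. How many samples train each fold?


Fold size = 776/4 = 194
Training per fold = 776 - 194 = 582

582


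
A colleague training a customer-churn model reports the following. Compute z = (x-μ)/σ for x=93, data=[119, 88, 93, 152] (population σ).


μ = 113, σ = 25.4067
z = (93 - 113)/25.4067 = -0.7872

-0.7872


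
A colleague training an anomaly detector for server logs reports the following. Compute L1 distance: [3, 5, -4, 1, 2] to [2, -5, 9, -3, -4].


d = |3-2| + |5+ 5| + |-4-9| + |1+ 3| + |2+ 4|
  = 1 + 10 + 13 + 4 + 6
  = 34

34


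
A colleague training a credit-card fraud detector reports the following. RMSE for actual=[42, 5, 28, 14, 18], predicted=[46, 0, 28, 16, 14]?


MSE = 61/5 = 12.2
RMSE = √(61/5) = 3.4928

3.4928


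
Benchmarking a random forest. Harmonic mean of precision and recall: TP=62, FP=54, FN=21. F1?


Precision = 62/116 = 0.5345
Recall = 62/83 = 0.747
F1 = 2·P·R/(P+R) = 2·TP/(2·TP+FP+FN) = 124/(124+54+21) = 124/199 = 0.6231

0.6231


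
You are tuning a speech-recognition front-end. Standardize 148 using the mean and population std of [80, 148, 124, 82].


μ = 108.5, σ = 28.788
z = (148 - 108.5)/28.788 = 1.3721

1.3721


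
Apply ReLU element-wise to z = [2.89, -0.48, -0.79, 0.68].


ReLU(2.89) = max(0, 2.89) = 2.89
ReLU(-0.48) = max(0, -0.48) = 0.0
ReLU(-0.79) = max(0, -0.79) = 0.0
ReLU(0.68) = max(0, 0.68) = 0.68
result = [2.89, 0.0, 0.0, 0.68]

[2.89, 0.0, 0.0, 0.68]


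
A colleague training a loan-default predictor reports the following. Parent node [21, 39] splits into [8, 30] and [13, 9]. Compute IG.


Parent = [21, 39], H_parent = 0.9341
H_left = 0.7425 (n=38), H_right = 0.976 (n=22)
H_children = (38/60)·0.7425 + (22/60)·0.976 = 0.8281
IG = 0.9341 - 0.8281 = 0.106

0.106


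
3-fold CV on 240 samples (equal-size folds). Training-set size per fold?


Fold size = 240/3 = 80
Training per fold = 240 - 80 = 160

160


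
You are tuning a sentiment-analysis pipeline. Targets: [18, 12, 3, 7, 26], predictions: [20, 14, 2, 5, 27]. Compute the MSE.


Squared errors: (18-20)²=4, (12-14)²=4, (3-2)²=1, (7-5)²=4, (26-27)²=1
Sum = 14
MSE = 14/5 = 14/5

14/5


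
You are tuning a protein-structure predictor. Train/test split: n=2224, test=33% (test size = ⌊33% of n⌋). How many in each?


Test = ⌊2224·33/100⌋ = 733
Train = 2224 - 733 = 1491

Train: 1491, Test: 733


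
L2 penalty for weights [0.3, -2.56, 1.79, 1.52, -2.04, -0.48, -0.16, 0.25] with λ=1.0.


‖w‖₂² = (0.3)² + (-2.56)² + (1.79)² + (1.52)² + (-2.04)² + (-0.48)² + (-0.16)² + (0.25)²
     = 0.09 + 6.5536 + 3.2041 + 2.3104 + 4.1616 + 0.2304 + 0.0256 + 0.0625
     = 16.6382
λ·‖w‖₂² = 1.0·16.6382 = 16.6382

16.6382


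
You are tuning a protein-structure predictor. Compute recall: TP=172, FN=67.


Recall = TP/(TP+FN)
= 172/(172+67)
= 172/239 = 71.97%

71.97%


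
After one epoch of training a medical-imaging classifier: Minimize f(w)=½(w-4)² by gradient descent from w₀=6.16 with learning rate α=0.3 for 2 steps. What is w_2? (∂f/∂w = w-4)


step 1: grad = 6.16-4 = 2.16; w = 6.16 - 0.3·(2.16) = 5.512
step 2: grad = 5.512-4 = 1.512; w = 5.512 - 0.3·(1.512) = 5.0584

5.0584


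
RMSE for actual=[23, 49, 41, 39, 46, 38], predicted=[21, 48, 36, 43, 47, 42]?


MSE = 63/6 = 10.5
RMSE = √(63/6) = 3.2404

3.2404


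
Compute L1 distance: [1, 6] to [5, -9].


d = |1-5| + |6+ 9|
  = 4 + 15
  = 19

19


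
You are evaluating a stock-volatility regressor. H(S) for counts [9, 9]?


Probabilities: [9/18, 9/18] ≈ [0.5, 0.5]
H = -((9/18)·log₂(9/18) + (9/18)·log₂(9/18))
  = 1.0 bits

1.0 bits


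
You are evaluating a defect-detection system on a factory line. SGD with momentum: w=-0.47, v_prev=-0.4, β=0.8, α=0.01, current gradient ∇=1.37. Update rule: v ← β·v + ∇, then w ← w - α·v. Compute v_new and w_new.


v_new = 0.8·-0.4 + 1.37 = -0.32 + 1.37 = 1.05
w_new = -0.47 - 0.01·1.05 = -0.47 - 0.0105 = -0.4805

v_new=1.05, w_new=-0.4805


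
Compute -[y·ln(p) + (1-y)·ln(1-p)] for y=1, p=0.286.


BCE = -[y·ln(p) + (1-y)·ln(1-p)]
= -1·ln(0.286) - 0
= -ln(0.286) = 1.2518

1.2518


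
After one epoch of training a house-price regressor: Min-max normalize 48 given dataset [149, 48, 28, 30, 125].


min=28, max=149
(48-28)/(149-28) = 20/121 = 0.1653

0.1653


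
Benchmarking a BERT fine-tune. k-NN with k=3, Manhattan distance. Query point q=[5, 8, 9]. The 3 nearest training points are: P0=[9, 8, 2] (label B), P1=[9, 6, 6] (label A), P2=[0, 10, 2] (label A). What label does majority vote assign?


d(q,P0) = 11  (label B)
d(q,P1) = 9  (label A)
d(q,P2) = 14  (label A)
Votes: A=2, B=1
Majority → A

A


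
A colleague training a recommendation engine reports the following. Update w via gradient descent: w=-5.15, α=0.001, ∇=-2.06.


w_new = w - α·∇
= -5.15 - 0.001·-2.06
= -5.15 + 0.00206
= -5.14794

-5.14794


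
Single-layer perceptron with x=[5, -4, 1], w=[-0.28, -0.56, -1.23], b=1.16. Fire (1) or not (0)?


z = (5)·(-0.28) + (-4)·(-0.56) + (1)·(-1.23) + 1.16
  = 0.77
step(z) = 1 (z≥0)

1


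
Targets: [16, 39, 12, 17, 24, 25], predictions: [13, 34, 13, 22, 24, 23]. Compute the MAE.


Absolute errors: |16-13|=3, |39-34|=5, |12-13|=1, |17-22|=5, |24-24|=0, |25-23|=2
Sum = 16
MAE = 16/6 = 8/3

8/3


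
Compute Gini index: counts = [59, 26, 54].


Probabilities: [59/139, 26/139, 54/139] ≈ [0.4245, 0.1871, 0.3885]
Σpᵢ² = (3481 + 676 + 2916)/139² = 7073/19321
Gini = 1 - Σpᵢ² = 1 - 7073/19321 = 0.6339

0.6339


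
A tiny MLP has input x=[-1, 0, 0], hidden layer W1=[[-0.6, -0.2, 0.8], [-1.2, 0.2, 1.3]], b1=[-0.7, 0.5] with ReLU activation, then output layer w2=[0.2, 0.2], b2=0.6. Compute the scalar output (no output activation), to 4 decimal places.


z1[0] = (-0.6)·(-1) + (-0.2)·(0) + (0.8)·(0) - 0.7 = -0.1
z1[1] = (-1.2)·(-1) + (0.2)·(0) + (1.3)·(0) + 0.5 = 1.7
h = ReLU(z1) = [0.0, 1.7]
output = (0.2)·(0.0) + (0.2)·(1.7) + 0.6 = 0.94

0.94


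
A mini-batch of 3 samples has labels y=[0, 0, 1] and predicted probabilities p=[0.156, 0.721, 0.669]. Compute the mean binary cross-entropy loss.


L[0] = -ln(1-0.156) = -ln(0.844) = 0.1696
L[1] = -ln(1-0.721) = -ln(0.279) = 1.2765
L[2] = -ln(0.669) = 0.402
mean = (0.1696 + 1.2765 + 0.402)/3 = 0.616

0.616


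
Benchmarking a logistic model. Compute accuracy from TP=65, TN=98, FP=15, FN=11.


Accuracy = (TP+TN)/(TP+TN+FP+FN)
= (65+98)/(189)
= 163/189 = 86.24%

86.24%


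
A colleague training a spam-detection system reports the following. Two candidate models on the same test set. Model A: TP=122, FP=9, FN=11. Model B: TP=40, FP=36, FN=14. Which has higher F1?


Model A: P=122/131=0.9313, R=122/133=0.9173, F1=2PR/(P+R)=2TP/(2TP+FP+FN)=244/264=0.9242
Model B: P=40/76=0.5263, R=40/54=0.7407, F1=2PR/(P+R)=2TP/(2TP+FP+FN)=80/130=0.6154
0.9242 > 0.6154 → Model A

Model A


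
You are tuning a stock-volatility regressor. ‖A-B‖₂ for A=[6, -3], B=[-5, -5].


d = √((6+ 5)² + (-3+ 5)²)
  = √(121 + 4)
  = √125 = 11.1803

11.1803


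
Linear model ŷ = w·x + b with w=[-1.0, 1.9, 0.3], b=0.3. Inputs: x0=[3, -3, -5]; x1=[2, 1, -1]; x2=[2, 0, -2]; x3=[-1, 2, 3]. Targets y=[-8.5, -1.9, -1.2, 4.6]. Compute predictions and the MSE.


ŷ0 = (-1.0)·(3) + (1.9)·(-3) + (0.3)·(-5) + 0.3 = -9.9
ŷ1 = (-1.0)·(2) + (1.9)·(1) + (0.3)·(-1) + 0.3 = -0.1
ŷ2 = (-1.0)·(2) + (1.9)·(0) + (0.3)·(-2) + 0.3 = -2.3
ŷ3 = (-1.0)·(-1) + (1.9)·(2) + (0.3)·(3) + 0.3 = 6.0
errors² = [1.96, 3.24, 1.21, 1.96]
MSE = 8.3700/4 = 2.0925

2.0925


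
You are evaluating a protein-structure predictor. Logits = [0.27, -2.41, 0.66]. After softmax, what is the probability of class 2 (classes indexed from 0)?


Exponentials: e^0.27=1.31, e^-2.41=0.0898, e^0.66=1.9348
Sum = 3.3346
Softmax = [0.3928, 0.0269, 0.5802]
p[2] = 1.9348/3.3346 = 0.5802

0.5802


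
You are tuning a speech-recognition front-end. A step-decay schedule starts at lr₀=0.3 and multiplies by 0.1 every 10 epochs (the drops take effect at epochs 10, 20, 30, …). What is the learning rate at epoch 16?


n_drops = ⌊16/10⌋ = 1
lr = 0.3·0.1^1 = 0.3·0.1 = 0.03

0.03


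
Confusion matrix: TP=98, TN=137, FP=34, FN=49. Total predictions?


Total = TP + TN + FP + FN
= 98 + 137 + 34 + 49
= 318
(Predicted positive: 132, predicted negative: 186)

318


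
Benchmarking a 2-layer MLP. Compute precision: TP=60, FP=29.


Precision = TP/(TP+FP)
= 60/(60+29)
= 60/89 = 67.42%

67.42%


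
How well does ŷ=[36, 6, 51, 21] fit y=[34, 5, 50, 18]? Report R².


ȳ = 26.75
SS_res = Σ(y-ŷ)² = 15
SS_tot = Σ(y-ȳ)² = 1142.75
R² = 1 - SS_res/SS_tot = 1 - 0.0131 = 0.9869

0.9869


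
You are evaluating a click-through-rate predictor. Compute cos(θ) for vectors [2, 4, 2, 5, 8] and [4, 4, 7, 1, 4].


A·B = 2·4 + 4·4 + 2·7 + 5·1 + 8·4 = 75
‖A‖ = √113 = 10.6301, ‖B‖ = √98 = 9.8995
cos = 75/(√113·√98) = 75/√11074 = 0.7127

0.7127


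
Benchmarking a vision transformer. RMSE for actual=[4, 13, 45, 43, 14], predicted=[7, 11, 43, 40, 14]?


MSE = 26/5 = 5.2
RMSE = √(26/5) = 2.2804

2.2804


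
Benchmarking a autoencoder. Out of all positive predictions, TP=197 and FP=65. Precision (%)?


Precision = TP/(TP+FP)
= 197/(197+65)
= 197/262 = 75.19%

75.19%


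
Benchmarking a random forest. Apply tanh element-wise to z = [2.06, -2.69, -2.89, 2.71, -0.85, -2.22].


tanh(2.06) = 0.968
tanh(-2.69) = -0.9908
tanh(-2.89) = -0.9938
tanh(2.71) = 0.9912
tanh(-0.85) = -0.6911
tanh(-2.22) = -0.9767
result = [0.968, -0.9908, -0.9938, 0.9912, -0.6911, -0.9767]

[0.968, -0.9908, -0.9938, 0.9912, -0.6911, -0.9767]


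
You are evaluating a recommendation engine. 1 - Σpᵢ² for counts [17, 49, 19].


Probabilities: [17/85, 49/85, 19/85] ≈ [0.2, 0.5765, 0.2235]
Σpᵢ² = (289 + 2401 + 361)/85² = 3051/7225
Gini = 1 - Σpᵢ² = 1 - 3051/7225 = 0.5777

0.5777


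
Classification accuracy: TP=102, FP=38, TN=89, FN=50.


Accuracy = (TP+TN)/(TP+TN+FP+FN)
= (102+89)/(279)
= 191/279 = 68.46%

68.46%


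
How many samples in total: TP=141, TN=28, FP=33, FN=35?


Total = TP + TN + FP + FN
= 141 + 28 + 33 + 35
= 237
(Predicted positive: 174, predicted negative: 63)

237


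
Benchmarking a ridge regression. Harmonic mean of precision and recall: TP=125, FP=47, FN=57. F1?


Precision = 125/172 = 0.7267
Recall = 125/182 = 0.6868
F1 = 2·P·R/(P+R) = 2·TP/(2·TP+FP+FN) = 250/(250+47+57) = 250/354 = 0.7062

0.7062


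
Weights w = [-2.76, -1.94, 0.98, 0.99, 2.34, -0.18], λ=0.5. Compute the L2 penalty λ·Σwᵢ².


‖w‖₂² = (-2.76)² + (-1.94)² + (0.98)² + (0.99)² + (2.34)² + (-0.18)²
     = 7.6176 + 3.7636 + 0.9604 + 0.9801 + 5.4756 + 0.0324
     = 18.8297
λ·‖w‖₂² = 0.5·18.8297 = 9.41485

9.41485


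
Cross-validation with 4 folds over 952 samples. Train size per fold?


Fold size = 952/4 = 238
Training per fold = 952 - 238 = 714

714


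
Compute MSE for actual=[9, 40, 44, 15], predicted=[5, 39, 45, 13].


Squared errors: (9-5)²=16, (40-39)²=1, (44-45)²=1, (15-13)²=4
Sum = 22
MSE = 22/4 = 11/2

11/2


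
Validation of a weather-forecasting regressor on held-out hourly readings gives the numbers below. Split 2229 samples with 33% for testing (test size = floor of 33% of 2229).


Test = ⌊2229·33/100⌋ = 735
Train = 2229 - 735 = 1494

Train: 1494, Test: 735


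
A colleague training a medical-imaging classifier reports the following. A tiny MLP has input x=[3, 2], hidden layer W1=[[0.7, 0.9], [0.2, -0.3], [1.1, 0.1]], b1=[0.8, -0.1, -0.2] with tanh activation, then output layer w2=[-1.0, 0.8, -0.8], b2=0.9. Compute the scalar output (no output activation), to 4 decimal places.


z1[0] = (0.7)·(3) + (0.9)·(2) + 0.8 = 4.7
z1[1] = (0.2)·(3) + (-0.3)·(2) - 0.1 = -0.1
z1[2] = (1.1)·(3) + (0.1)·(2) - 0.2 = 3.3
h = tanh(z1) = [0.9998, -0.0997, 0.9973]
output = (-1.0)·(0.9998) + (0.8)·(-0.0997) + (-0.8)·(0.9973) + 0.9 = -0.9774

-0.9774


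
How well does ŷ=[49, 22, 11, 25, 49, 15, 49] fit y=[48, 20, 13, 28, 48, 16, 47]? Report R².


ȳ = 31.4286
SS_res = Σ(y-ŷ)² = 24
SS_tot = Σ(y-ȳ)² = 1511.71
R² = 1 - SS_res/SS_tot = 1 - 0.0159 = 0.9841

0.9841


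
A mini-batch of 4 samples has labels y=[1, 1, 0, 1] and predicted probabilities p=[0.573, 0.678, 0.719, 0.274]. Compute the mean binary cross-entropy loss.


L[0] = -ln(0.573) = 0.5569
L[1] = -ln(0.678) = 0.3886
L[2] = -ln(1-0.719) = -ln(0.281) = 1.2694
L[3] = -ln(0.274) = 1.2946
mean = (0.5569 + 0.3886 + 1.2694 + 1.2946)/4 = 0.8774

0.8774


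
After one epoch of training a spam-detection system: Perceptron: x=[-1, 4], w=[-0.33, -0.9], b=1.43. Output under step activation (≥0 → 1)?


z = (-1)·(-0.33) + (4)·(-0.9) + 1.43
  = -1.84
step(z) = 0 (z<0)

0


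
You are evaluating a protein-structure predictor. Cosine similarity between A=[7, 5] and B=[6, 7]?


A·B = 7·6 + 5·7 = 77
‖A‖ = √74 = 8.6023, ‖B‖ = √85 = 9.2195
cos = 77/(√74·√85) = 77/√6290 = 0.9709

0.9709


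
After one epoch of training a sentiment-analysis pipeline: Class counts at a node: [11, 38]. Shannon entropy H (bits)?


Probabilities: [11/49, 38/49] ≈ [0.2245, 0.7755]
H = -((11/49)·log₂(11/49) + (38/49)·log₂(38/49))
  = 0.7683 bits

0.7683 bits


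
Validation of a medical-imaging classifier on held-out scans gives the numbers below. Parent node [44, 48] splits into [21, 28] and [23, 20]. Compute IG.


Parent = [44, 48], H_parent = 0.9986
H_left = 0.9852 (n=49), H_right = 0.9965 (n=43)
H_children = (49/92)·0.9852 + (43/92)·0.9965 = 0.9905
IG = 0.9986 - 0.9905 = 0.0081

0.0081


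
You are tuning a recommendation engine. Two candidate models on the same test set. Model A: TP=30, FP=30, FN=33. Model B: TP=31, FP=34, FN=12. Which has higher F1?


Model A: P=30/60=0.5, R=30/63=0.4762, F1=2PR/(P+R)=2TP/(2TP+FP+FN)=60/123=0.4878
Model B: P=31/65=0.4769, R=31/43=0.7209, F1=2PR/(P+R)=2TP/(2TP+FP+FN)=62/108=0.5741
0.4878 < 0.5741 → Model B

Model B


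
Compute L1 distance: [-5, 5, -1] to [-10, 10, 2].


d = |-5+ 10| + |5-10| + |-1-2|
  = 5 + 5 + 3
  = 13

13


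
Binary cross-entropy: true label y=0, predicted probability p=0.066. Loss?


BCE = -[y·ln(p) + (1-y)·ln(1-p)]
= -0 - 1·ln(1-0.066)
= -ln(0.934) = 0.0683

0.0683


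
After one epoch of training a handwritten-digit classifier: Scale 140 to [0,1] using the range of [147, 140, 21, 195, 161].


min=21, max=195
(140-21)/(195-21) = 119/174 = 0.6839

0.6839


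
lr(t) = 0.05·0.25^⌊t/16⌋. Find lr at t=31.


n_drops = ⌊31/16⌋ = 1
lr = 0.05·0.25^1 = 0.05·0.25 = 0.0125

0.0125


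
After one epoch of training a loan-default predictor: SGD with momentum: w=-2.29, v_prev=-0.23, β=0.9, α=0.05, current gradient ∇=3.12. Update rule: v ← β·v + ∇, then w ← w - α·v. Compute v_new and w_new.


v_new = 0.9·-0.23 + 3.12 = -0.207 + 3.12 = 2.913
w_new = -2.29 - 0.05·2.913 = -2.29 - 0.14565 = -2.43565

v_new=2.913, w_new=-2.43565


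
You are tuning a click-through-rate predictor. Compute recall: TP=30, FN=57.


Recall = TP/(TP+FN)
= 30/(30+57)
= 30/87 = 34.48%

34.48%


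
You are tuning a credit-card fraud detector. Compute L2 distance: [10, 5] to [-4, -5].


d = √((10+ 4)² + (5+ 5)²)
  = √(196 + 100)
  = √296 = 17.2047

17.2047


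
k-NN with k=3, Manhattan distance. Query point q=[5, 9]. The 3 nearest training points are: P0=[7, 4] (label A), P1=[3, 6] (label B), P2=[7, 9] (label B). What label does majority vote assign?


d(q,P0) = 7  (label A)
d(q,P1) = 5  (label B)
d(q,P2) = 2  (label B)
Votes: A=1, B=2
Majority → B

B


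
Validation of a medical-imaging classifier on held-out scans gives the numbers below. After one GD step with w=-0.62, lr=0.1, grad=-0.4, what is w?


w_new = w - α·∇
= -0.62 - 0.1·-0.4
= -0.62 + 0.04
= -0.58

-0.58


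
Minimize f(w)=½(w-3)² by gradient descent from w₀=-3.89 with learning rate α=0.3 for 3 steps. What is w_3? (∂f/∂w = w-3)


step 1: grad = -3.89-3 = -6.89; w = -3.89 - 0.3·(-6.89) = -1.823
step 2: grad = -1.823-3 = -4.823; w = -1.823 - 0.3·(-4.823) = -0.3761
step 3: grad = -0.3761-3 = -3.3761; w = -0.3761 - 0.3·(-3.3761) = 0.63673

0.63673


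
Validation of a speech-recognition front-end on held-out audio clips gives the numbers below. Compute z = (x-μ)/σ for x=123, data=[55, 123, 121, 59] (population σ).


μ = 89.5, σ = 32.5384
z = (123 - 89.5)/32.5384 = 1.0296

1.0296


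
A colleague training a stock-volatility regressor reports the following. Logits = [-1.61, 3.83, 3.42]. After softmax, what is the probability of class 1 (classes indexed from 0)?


Exponentials: e^-1.61=0.1999, e^3.83=46.0625, e^3.42=30.5694
Sum = 76.8318
Softmax = [0.0026, 0.5995, 0.3979]
p[1] = 46.0625/76.8318 = 0.5995

0.5995


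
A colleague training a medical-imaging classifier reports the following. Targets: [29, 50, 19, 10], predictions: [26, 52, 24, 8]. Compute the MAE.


Absolute errors: |29-26|=3, |50-52|=2, |19-24|=5, |10-8|=2
Sum = 12
MAE = 12/4 = 3

3


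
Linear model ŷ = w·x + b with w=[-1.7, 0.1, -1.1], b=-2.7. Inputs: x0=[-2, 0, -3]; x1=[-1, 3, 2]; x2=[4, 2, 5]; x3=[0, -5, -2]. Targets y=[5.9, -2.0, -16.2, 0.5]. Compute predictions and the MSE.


ŷ0 = (-1.7)·(-2) + (0.1)·(0) + (-1.1)·(-3) - 2.7 = 4.0
ŷ1 = (-1.7)·(-1) + (0.1)·(3) + (-1.1)·(2) - 2.7 = -2.9
ŷ2 = (-1.7)·(4) + (0.1)·(2) + (-1.1)·(5) - 2.7 = -14.8
ŷ3 = (-1.7)·(0) + (0.1)·(-5) + (-1.1)·(-2) - 2.7 = -1.0
errors² = [3.61, 0.81, 1.96, 2.25]
MSE = 8.6300/4 = 2.1575

2.1575


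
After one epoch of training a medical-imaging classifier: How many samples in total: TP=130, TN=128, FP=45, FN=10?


Total = TP + TN + FP + FN
= 130 + 128 + 45 + 10
= 313
(Predicted positive: 175, predicted negative: 138)

313


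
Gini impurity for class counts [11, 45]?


Probabilities: [11/56, 45/56] ≈ [0.1964, 0.8036]
Σpᵢ² = (121 + 2025)/56² = 2146/3136
Gini = 1 - Σpᵢ² = 1 - 2146/3136 = 0.3157

0.3157


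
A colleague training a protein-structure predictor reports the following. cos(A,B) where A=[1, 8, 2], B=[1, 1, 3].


A·B = 1·1 + 8·1 + 2·3 = 15
‖A‖ = √69 = 8.3066, ‖B‖ = √11 = 3.3166
cos = 15/(√69·√11) = 15/√759 = 0.5445

0.5445


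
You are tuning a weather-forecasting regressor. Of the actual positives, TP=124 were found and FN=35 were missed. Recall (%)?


Recall = TP/(TP+FN)
= 124/(124+35)
= 124/159 = 77.99%

77.99%


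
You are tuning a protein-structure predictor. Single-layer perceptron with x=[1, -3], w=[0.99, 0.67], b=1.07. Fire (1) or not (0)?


z = (1)·(0.99) + (-3)·(0.67) + 1.07
  = 0.05
step(z) = 1 (z≥0)

1


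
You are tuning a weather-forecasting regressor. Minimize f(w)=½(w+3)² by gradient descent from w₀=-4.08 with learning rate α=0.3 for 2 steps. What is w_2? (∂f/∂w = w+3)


step 1: grad = -4.08+3 = -1.08; w = -4.08 - 0.3·(-1.08) = -3.756
step 2: grad = -3.756+3 = -0.756; w = -3.756 - 0.3·(-0.756) = -3.5292

-3.5292


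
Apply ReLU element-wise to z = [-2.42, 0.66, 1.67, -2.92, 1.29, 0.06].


ReLU(-2.42) = max(0, -2.42) = 0.0
ReLU(0.66) = max(0, 0.66) = 0.66
ReLU(1.67) = max(0, 1.67) = 1.67
ReLU(-2.92) = max(0, -2.92) = 0.0
ReLU(1.29) = max(0, 1.29) = 1.29
ReLU(0.06) = max(0, 0.06) = 0.06
result = [0.0, 0.66, 1.67, 0.0, 1.29, 0.06]

[0.0, 0.66, 1.67, 0.0, 1.29, 0.06]


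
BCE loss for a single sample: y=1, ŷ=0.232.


BCE = -[y·ln(p) + (1-y)·ln(1-p)]
= -1·ln(0.232) - 0
= -ln(0.232) = 1.461

1.461


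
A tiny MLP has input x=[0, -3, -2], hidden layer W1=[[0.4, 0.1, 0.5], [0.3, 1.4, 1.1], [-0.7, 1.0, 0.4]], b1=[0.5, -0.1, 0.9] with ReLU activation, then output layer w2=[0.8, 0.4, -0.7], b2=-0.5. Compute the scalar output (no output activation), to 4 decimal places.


z1[0] = (0.4)·(0) + (0.1)·(-3) + (0.5)·(-2) + 0.5 = -0.8
z1[1] = (0.3)·(0) + (1.4)·(-3) + (1.1)·(-2) - 0.1 = -6.5
z1[2] = (-0.7)·(0) + (1.0)·(-3) + (0.4)·(-2) + 0.9 = -2.9
h = ReLU(z1) = [0.0, 0.0, 0.0]
output = (0.8)·(0.0) + (0.4)·(0.0) + (-0.7)·(0.0) - 0.5 = -0.5

-0.5


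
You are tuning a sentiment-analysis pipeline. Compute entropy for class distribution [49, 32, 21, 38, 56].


Probabilities: [49/196, 32/196, 21/196, 38/196, 56/196] ≈ [0.25, 0.1633, 0.1071, 0.1939, 0.2857]
H = -((49/196)·log₂(49/196) + (32/196)·log₂(32/196) + (21/196)·log₂(21/196) + (38/196)·log₂(38/196) + (56/196)·log₂(56/196))
  = 2.2474 bits

2.2474 bits


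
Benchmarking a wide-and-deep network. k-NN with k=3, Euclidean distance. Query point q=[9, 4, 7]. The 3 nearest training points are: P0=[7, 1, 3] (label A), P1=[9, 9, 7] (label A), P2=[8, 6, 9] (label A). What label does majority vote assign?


d(q,P0) = 5.3852  (label A)
d(q,P1) = 5.0  (label A)
d(q,P2) = 3.0  (label A)
Votes: A=3, B=0
Majority → A

A


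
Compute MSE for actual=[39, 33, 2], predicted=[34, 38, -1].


Squared errors: (39-34)²=25, (33-38)²=25, (2+ 1)²=9
Sum = 59
MSE = 59/3 = 59/3

59/3


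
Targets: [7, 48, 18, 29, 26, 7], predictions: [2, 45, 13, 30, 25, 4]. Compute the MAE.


Absolute errors: |7-2|=5, |48-45|=3, |18-13|=5, |29-30|=1, |26-25|=1, |7-4|=3
Sum = 18
MAE = 18/6 = 3

3


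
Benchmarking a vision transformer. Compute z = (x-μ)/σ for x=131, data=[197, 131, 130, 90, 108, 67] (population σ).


μ = 120.5, σ = 40.8279
z = (131 - 120.5)/40.8279 = 0.2572

0.2572


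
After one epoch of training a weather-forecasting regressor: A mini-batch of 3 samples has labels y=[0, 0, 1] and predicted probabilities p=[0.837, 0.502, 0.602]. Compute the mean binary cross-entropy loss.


L[0] = -ln(1-0.837) = -ln(0.163) = 1.814
L[1] = -ln(1-0.502) = -ln(0.498) = 0.6972
L[2] = -ln(0.602) = 0.5075
mean = (1.814 + 0.6972 + 0.5075)/3 = 1.0062

1.0062


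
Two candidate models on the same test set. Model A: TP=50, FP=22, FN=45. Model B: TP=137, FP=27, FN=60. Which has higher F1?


Model A: P=50/72=0.6944, R=50/95=0.5263, F1=2PR/(P+R)=2TP/(2TP+FP+FN)=100/167=0.5988
Model B: P=137/164=0.8354, R=137/197=0.6954, F1=2PR/(P+R)=2TP/(2TP+FP+FN)=274/361=0.759
0.5988 < 0.759 → Model B

Model B


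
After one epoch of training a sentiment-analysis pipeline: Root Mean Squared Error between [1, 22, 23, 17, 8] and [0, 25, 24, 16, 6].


MSE = 16/5 = 3.2
RMSE = √(16/5) = 1.7889

1.7889


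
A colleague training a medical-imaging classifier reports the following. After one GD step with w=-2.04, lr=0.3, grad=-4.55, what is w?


w_new = w - α·∇
= -2.04 - 0.3·-4.55
= -2.04 + 1.365
= -0.675

-0.675


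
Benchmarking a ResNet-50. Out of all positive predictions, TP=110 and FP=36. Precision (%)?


Precision = TP/(TP+FP)
= 110/(110+36)
= 110/146 = 75.34%

75.34%


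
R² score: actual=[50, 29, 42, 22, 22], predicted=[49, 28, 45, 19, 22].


ȳ = 33
SS_res = Σ(y-ŷ)² = 20
SS_tot = Σ(y-ȳ)² = 628
R² = 1 - SS_res/SS_tot = 1 - 0.0318 = 0.9682

0.9682


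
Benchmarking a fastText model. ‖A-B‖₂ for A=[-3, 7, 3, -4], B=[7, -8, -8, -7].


d = √((-3-7)² + (7+ 8)² + (3+ 8)² + (-4+ 7)²)
  = √(100 + 225 + 121 + 9)
  = √455 = 21.3307

21.3307


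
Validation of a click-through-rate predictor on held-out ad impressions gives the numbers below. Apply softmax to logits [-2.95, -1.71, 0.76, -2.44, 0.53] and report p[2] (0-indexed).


Exponentials: e^-2.95=0.0523, e^-1.71=0.1809, e^0.76=2.1383, e^-2.44=0.0872, e^0.53=1.6989
Sum = 4.1576
Softmax = [0.0126, 0.0435, 0.5143, 0.021, 0.4086]
p[2] = 2.1383/4.1576 = 0.5143

0.5143


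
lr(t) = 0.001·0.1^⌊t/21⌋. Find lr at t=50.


n_drops = ⌊50/21⌋ = 2
lr = 0.001·0.1^2 = 0.001·0.01 = 0.00001

0.00001


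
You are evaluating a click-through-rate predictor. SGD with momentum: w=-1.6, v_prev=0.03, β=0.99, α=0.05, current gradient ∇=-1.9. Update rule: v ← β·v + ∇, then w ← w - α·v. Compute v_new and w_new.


v_new = 0.99·0.03 - 1.9 = 0.0297 - 1.9 = -1.8703
w_new = -1.6 - 0.05·-1.8703 = -1.6 + 0.093515 = -1.506485

v_new=-1.8703, w_new=-1.506485


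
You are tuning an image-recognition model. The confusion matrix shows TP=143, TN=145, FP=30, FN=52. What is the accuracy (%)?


Accuracy = (TP+TN)/(TP+TN+FP+FN)
= (143+145)/(370)
= 288/370 = 77.84%

77.84%


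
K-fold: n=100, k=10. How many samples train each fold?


Fold size = 100/10 = 10
Training per fold = 100 - 10 = 90

90


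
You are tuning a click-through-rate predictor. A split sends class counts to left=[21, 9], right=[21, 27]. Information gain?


Parent = [42, 36], H_parent = 0.9957
H_left = 0.8813 (n=30), H_right = 0.9887 (n=48)
H_children = (30/78)·0.8813 + (48/78)·0.9887 = 0.9474
IG = 0.9957 - 0.9474 = 0.0483

0.0483


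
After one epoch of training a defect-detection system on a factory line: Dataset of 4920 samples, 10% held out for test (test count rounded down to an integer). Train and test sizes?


Test = ⌊4920·10/100⌋ = 492
Train = 4920 - 492 = 4428

Train: 4428, Test: 492


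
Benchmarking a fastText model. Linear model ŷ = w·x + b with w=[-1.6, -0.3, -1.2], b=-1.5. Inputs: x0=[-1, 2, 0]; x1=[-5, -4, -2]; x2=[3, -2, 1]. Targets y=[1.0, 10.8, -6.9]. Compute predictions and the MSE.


ŷ0 = (-1.6)·(-1) + (-0.3)·(2) + (-1.2)·(0) - 1.5 = -0.5
ŷ1 = (-1.6)·(-5) + (-0.3)·(-4) + (-1.2)·(-2) - 1.5 = 10.1
ŷ2 = (-1.6)·(3) + (-0.3)·(-2) + (-1.2)·(1) - 1.5 = -6.9
errors² = [2.25, 0.49, 0.0]
MSE = 2.7400/3 = 0.9133

0.9133


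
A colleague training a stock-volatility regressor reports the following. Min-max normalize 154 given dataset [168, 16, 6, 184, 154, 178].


min=6, max=184
(154-6)/(184-6) = 148/178 = 0.8315

0.8315


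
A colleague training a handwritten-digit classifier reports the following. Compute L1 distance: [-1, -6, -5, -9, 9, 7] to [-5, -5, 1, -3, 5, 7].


d = |-1+ 5| + |-6+ 5| + |-5-1| + |-9+ 3| + |9-5| + |7-7|
  = 4 + 1 + 6 + 6 + 4 + 0
  = 21

21


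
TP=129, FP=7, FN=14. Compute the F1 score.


Precision = 129/136 = 0.9485
Recall = 129/143 = 0.9021
F1 = 2·P·R/(P+R) = 2·TP/(2·TP+FP+FN) = 258/(258+7+14) = 258/279 = 0.9247

0.9247


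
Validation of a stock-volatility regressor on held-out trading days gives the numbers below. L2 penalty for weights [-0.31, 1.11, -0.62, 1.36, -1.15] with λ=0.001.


‖w‖₂² = (-0.31)² + (1.11)² + (-0.62)² + (1.36)² + (-1.15)²
     = 0.0961 + 1.2321 + 0.3844 + 1.8496 + 1.3225
     = 4.8847
λ·‖w‖₂² = 0.001·4.8847 = 0.004885

0.004885


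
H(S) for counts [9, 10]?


Probabilities: [9/19, 10/19] ≈ [0.4737, 0.5263]
H = -((9/19)·log₂(9/19) + (10/19)·log₂(10/19))
  = 0.998 bits

0.998 bits


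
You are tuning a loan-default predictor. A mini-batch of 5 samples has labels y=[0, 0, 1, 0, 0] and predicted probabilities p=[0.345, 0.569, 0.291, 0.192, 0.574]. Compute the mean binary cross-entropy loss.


L[0] = -ln(1-0.345) = -ln(0.655) = 0.4231
L[1] = -ln(1-0.569) = -ln(0.431) = 0.8416
L[2] = -ln(0.291) = 1.2344
L[3] = -ln(1-0.192) = -ln(0.808) = 0.2132
L[4] = -ln(1-0.574) = -ln(0.426) = 0.8533
mean = (0.4231 + 0.8416 + 1.2344 + 0.2132 + 0.8533)/5 = 0.7131

0.7131


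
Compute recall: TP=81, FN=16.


Recall = TP/(TP+FN)
= 81/(81+16)
= 81/97 = 83.51%

83.51%


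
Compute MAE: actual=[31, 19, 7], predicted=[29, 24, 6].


Absolute errors: |31-29|=2, |19-24|=5, |7-6|=1
Sum = 8
MAE = 8/3 = 8/3

8/3


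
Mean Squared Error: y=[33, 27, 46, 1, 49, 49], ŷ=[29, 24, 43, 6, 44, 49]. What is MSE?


Squared errors: (33-29)²=16, (27-24)²=9, (46-43)²=9, (1-6)²=25, (49-44)²=25, (49-49)²=0
Sum = 84
MSE = 84/6 = 14

14


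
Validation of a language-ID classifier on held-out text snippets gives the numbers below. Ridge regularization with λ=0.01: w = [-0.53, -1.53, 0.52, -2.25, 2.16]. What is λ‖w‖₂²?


‖w‖₂² = (-0.53)² + (-1.53)² + (0.52)² + (-2.25)² + (2.16)²
     = 0.2809 + 2.3409 + 0.2704 + 5.0625 + 4.6656
     = 12.6203
λ·‖w‖₂² = 0.01·12.6203 = 0.126203

0.126203
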